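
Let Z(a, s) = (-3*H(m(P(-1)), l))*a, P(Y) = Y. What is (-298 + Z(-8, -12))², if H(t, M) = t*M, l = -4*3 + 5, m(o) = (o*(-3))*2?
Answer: 1705636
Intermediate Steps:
m(o) = -6*o (m(o) = -3*o*2 = -6*o)
l = -7 (l = -12 + 5 = -7)
H(t, M) = M*t
Z(a, s) = 126*a (Z(a, s) = (-(-21)*(-6*(-1)))*a = (-(-21)*6)*a = (-3*(-42))*a = 126*a)
(-298 + Z(-8, -12))² = (-298 + 126*(-8))² = (-298 - 1008)² = (-1306)² = 1705636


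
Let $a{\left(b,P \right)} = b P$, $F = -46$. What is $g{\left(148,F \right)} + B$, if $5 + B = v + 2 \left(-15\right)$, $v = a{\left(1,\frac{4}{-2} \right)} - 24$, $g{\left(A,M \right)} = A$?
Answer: $87$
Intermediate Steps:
$a{\left(b,P \right)} = P b$
$v = -26$ ($v = \frac{4}{-2} \cdot 1 - 24 = 4 \left(- \frac{1}{2}\right) 1 - 24 = \left(-2\right) 1 - 24 = -2 - 24 = -26$)
$B = -61$ ($B = -5 + \left(-26 + 2 \left(-15\right)\right) = -5 - 56 = -61$)
$g{\left(148,F \right)} + B = 148 - 61 = 87$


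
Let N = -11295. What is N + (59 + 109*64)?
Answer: -4260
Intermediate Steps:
N + (59 + 109*64) = -11295 + (59 + 109*64) = -11295 + (59 + 6976) = -11295 + 7035 = -4260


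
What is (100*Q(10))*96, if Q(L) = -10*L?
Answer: -960000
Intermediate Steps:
(100*Q(10))*96 = (100*(-10*10))*96 = (100*(-100))*96 = -10000*96 = -960000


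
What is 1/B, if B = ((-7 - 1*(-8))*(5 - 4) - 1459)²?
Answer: 1/2125764 ≈ 4.7042e-7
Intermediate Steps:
B = 2125764 (B = ((-7 + 8)*1 - 1459)² = (1*1 - 1459)² = (1 - 1459)² = (-1458)² = 2125764)
1/B = 1/2125764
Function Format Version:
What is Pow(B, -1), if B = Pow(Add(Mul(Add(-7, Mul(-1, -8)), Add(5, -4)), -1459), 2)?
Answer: Rational(1, 2125764) ≈ 4.7042e-7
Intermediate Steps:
B = 2125764 (B = Pow(Add(Mul(Add(-7, 8), 1), -1459), 2) = Pow(Add(Mul(1, 1), -1459), 2) = Pow(Add(1, -1459), 2) = Pow(-1458, 2) = 2125764)
Pow(B, -1) = Pow(2125764, -1) = Rational(1, 2125764)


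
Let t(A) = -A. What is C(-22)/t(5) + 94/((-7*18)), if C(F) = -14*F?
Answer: -19639/315 ≈ -62.346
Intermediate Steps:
C(-22)/t(5) + 94/((-7*18)) = (-14*(-22))/((-1*5)) + 94/((-7*18)) = 308/(-5) + 94/(-126) = 308*(-⅕) + 94*(-1/126) = -308/5 - 47/63 = -19639/315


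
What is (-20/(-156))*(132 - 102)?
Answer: 50/13 ≈ 3.8462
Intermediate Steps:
(-20/(-156))*(132 - 102) = -20*(-1/156)*30 = (5/39)*30 = 50/13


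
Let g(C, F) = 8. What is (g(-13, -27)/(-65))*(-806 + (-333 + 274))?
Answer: 1384/13 ≈ 106.46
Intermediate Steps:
(g(-13, -27)/(-65))*(-806 + (-333 + 274)) = (8/(-65))*(-806 + (-333 + 274)) = (8*(-1/65))*(-806 - 59) = -8/65*(-865) = 1384/13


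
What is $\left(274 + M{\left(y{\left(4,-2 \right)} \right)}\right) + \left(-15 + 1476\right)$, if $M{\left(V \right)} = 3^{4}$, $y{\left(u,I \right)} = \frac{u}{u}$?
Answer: $1816$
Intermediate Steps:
$y{\left(u,I \right)} = 1$
$M{\left(V \right)} = 81$
$\left(274 + M{\left(y{\left(4,-2 \right)} \right)}\right) + \left(-15 + 1476\right) = \left(274 + 81\right) + \left(-15 + 1476\right) = 355 + 1461 = 1816$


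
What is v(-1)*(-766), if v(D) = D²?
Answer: -766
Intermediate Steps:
v(-1)*(-766) = (-1)²*(-766) = 1*(-766) = -766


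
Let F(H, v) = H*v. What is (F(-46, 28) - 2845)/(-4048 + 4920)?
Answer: -4133/872 ≈ -4.7397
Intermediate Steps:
(F(-46, 28) - 2845)/(-4048 + 4920) = (-46*28 - 2845)/(-4048 + 4920) = (-1288 - 2845)/872 = -4133*1/872 = -4133/872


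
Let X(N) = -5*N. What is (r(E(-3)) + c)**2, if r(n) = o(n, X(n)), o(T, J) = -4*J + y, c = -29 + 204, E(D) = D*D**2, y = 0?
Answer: 133225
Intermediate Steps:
E(D) = D**3
c = 175
o(T, J) = -4*J (o(T, J) = -4*J + 0 = -4*J)
r(n) = 20*n (r(n) = -(-20)*n = 20*n)
(r(E(-3)) + c)**2 = (20*(-3)**3 + 175)**2 = (20*(-27) + 175)**2 = (-540 + 175)**2 = (-365)**2 = 133225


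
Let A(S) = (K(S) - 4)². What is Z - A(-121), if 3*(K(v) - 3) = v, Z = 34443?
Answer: 294611/9 ≈ 32735.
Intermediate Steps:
K(v) = 3 + v/3
A(S) = (-1 + S/3)² (A(S) = ((3 + S/3) - 4)² = (-1 + S/3)²)
Z - A(-121) = 34443 - (-3 - 121)²/9 = 34443 - (-124)²/9 = 34443 - 15376/9 = 294611/9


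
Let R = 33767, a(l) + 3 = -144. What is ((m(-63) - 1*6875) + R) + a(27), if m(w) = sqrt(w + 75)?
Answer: 26745 + 2*sqrt(3) ≈ 26748.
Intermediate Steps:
a(l) = -147 (a(l) = -3 - 144 = -147)
m(w) = sqrt(75 + w)
((m(-63) - 1*6875) + R) + a(27) = ((sqrt(75 - 63) - 1*6875) + 33767) - 147 = ((sqrt(12) - 6875) + 33767) - 147 = ((2*sqrt(3) - 6875) + 33767) - 147 = ((-6875 + 2*sqrt(3)) + 33767) - 147 = (26892 + 2*sqrt(3)) - 147 = 26745 + 2*sqrt(3)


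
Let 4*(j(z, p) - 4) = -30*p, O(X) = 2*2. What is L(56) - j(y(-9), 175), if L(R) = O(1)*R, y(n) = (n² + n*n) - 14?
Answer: 3065/2 ≈ 1532.5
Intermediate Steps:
O(X) = 4
y(n) = -14 + 2*n² (y(n) = (n² + n²) - 14 = 2*n² - 14 = -14 + 2*n²)
L(R) = 4*R
j(z, p) = 4 - 15*p/2 (j(z, p) = 4 + (-30*p)/4 = 4 - 15*p/2)
L(56) - j(y(-9), 175) = 4*56 - (4 - 15/2*175) = 224 - (4 - 2625/2) = 224 - 1*(-2617/2) = 224 + 2617/2 = 3065/2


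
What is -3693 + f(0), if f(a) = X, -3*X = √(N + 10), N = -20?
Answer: -3693 - I*√10/3 ≈ -3693.0 - 1.0541*I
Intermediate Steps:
X = -I*√10/3 (X = -√(-20 + 10)/3 = -I*√10/3 ≈ -1.0541*I)
f(a) = -I*√10/3
-3693 + f(0) = -3693 - I*√10/3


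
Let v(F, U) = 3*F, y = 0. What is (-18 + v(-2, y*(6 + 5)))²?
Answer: 576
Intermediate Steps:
(-18 + v(-2, y*(6 + 5)))² = (-18 + 3*(-2))² = (-18 - 6)² = (-24)² = 576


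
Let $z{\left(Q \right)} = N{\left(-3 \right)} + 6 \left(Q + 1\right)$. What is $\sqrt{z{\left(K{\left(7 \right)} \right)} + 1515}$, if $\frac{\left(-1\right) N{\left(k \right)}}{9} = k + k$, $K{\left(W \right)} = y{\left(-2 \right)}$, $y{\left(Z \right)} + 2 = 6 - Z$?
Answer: $3 \sqrt{179} \approx 40.137$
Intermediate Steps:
$y{\left(Z \right)} = 4 - Z$ ($y{\left(Z \right)} = -2 - \left(-6 + Z\right) = 4 - Z$)
$K{\left(W \right)} = 6$ ($K{\left(W \right)} = 4 - -2 = 4 + 2 = 6$)
$N{\left(k \right)} = - 18 k$ ($N{\left(k \right)} = - 9 \left(k + k\right) = - 9 \cdot 2 k = - 18 k$)
$z{\left(Q \right)} = 60 + 6 Q$ ($z{\left(Q \right)} = \left(-18\right) \left(-3\right) + 6 \left(Q + 1\right) = 54 + 6 \left(1 + Q\right) = 54 + \left(6 + 6 Q\right) = 60 + 6 Q$)
$\sqrt{z{\left(K{\left(7 \right)} \right)} + 1515} = \sqrt{\left(60 + 6 \cdot 6\right) + 1515} = \sqrt{\left(60 + 36\right) + 1515} = \sqrt{96 + 1515} = \sqrt{1611} = 3 \sqrt{179}$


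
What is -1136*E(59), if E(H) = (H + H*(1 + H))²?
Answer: -14714381936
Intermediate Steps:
-1136*E(59) = -1136*59²*(2 + 59)² = -3954416*61² = -3954416*3721 = -1136*12952801 = -14714381936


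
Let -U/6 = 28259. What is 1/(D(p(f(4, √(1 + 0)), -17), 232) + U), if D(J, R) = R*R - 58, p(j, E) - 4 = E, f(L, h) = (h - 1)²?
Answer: -1/115788 ≈ -8.6365e-6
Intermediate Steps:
U = -169554 (U = -6*28259 = -169554)
f(L, h) = (-1 + h)²
p(j, E) = 4 + E
D(J, R) = -58 + R² (D(J, R) = R² - 58 = -58 + R²)
1/(D(p(f(4, √(1 + 0)), -17), 232) + U) = 1/((-58 + 232²) - 169554) = 1/((-58 + 53824) - 169554) = 1/(53766 - 169554) = 1/(-115788) = -1/115788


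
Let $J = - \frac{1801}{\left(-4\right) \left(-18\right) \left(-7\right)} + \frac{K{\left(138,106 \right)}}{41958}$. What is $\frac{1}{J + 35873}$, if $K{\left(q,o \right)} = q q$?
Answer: $\frac{18648}{669034805} \approx 2.7873 \cdot 10^{-5}$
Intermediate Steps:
$K{\left(q,o \right)} = q^{2}$
$J = \frac{75101}{18648}$ ($J = - \frac{1801}{\left(-4\right) \left(-18\right) \left(-7\right)} + \frac{138^{2}}{41958} = - \frac{1801}{72 \left(-7\right)} + 19044 \cdot \frac{1}{41958} = - \frac{1801}{-504} + \frac{1058}{2331} = \left(-1801\right) \left(- \frac{1}{504}\right) + \frac{1058}{2331} = \frac{1801}{504} + \frac{1058}{2331} = \frac{75101}{18648} \approx 4.0273$)
$\frac{1}{J + 35873} = \frac{1}{\frac{75101}{18648} + 35873} = \frac{1}{\frac{669034805}{18648}} = \frac{18648}{669034805}$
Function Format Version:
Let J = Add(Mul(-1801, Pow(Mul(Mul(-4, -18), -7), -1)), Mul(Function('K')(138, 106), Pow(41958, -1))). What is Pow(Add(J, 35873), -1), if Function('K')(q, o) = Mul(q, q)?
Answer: Rational(18648, 669034805) ≈ 2.7873e-5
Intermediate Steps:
Function('K')(q, o) = Pow(q, 2)
J = Rational(75101, 18648) (J = Add(Mul(-1801, Pow(Mul(Mul(-4, -18), -7), -1)), Mul(Pow(138, 2), Pow(41958, -1))) = Add(Mul(-1801, Pow(Mul(72, -7), -1)), Mul(19044, Rational(1, 41958))) = Add(Mul(-1801, Pow(-504, -1)), Rational(1058, 2331)) = Add(Mul(-1801, Rational(-1, 504)), Rational(1058, 2331)) = Add(Rational(1801, 504), Rational(1058, 2331)) = Rational(75101, 18648) ≈ 4.0273)
Pow(Add(J, 35873), -1) = Pow(Add(Rational(75101, 18648), 35873), -1) = Pow(Rational(669034805, 18648), -1) = Rational(18648, 669034805)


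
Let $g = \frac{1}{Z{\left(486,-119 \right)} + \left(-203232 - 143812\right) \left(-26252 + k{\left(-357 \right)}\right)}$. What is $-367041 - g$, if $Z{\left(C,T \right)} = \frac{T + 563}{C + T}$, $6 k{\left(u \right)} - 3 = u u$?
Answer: $- \frac{234208638911177251}{638099391924} \approx -3.6704 \cdot 10^{5}$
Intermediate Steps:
$k{\left(u \right)} = \frac{1}{2} + \frac{u^{2}}{6}$ ($k{\left(u \right)} = \frac{1}{2} + \frac{u u}{6} = \frac{1}{2} + \frac{u^{2}}{6}$)
$Z{\left(C,T \right)} = \frac{563 + T}{C + T}$
$g = \frac{367}{638099391924}$ ($g = \frac{1}{\frac{563 - 119}{486 - 119} + \left(-203232 - 143812\right) \left(-26252 + \left(\frac{1}{2} + \frac{\left(-357\right)^{2}}{6}\right)\right)} = \frac{1}{\frac{1}{367} \cdot 444 - 347044 \left(-26252 + \left(\frac{1}{2} + \frac{1}{6} \cdot 127449\right)\right)} = \frac{1}{\frac{1}{367} \cdot 444 - 347044 \left(-26252 + \left(\frac{1}{2} + \frac{42483}{2}\right)\right)} = \frac{1}{\frac{444}{367} - 347044 \left(-26252 + 21242\right)} = \frac{1}{\frac{444}{367} - -1738690440} = \frac{1}{\frac{444}{367} + 1738690440} = \frac{1}{\frac{638099391924}{367}} = \frac{367}{638099391924} \approx 5.7515 \cdot 10^{-10}$)
$-367041 - g = -367041 - \frac{367}{638099391924} = - \frac{234208638911177251}{638099391924}$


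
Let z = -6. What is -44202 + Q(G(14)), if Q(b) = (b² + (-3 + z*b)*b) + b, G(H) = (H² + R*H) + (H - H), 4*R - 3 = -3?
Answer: -236674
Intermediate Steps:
R = 0 (R = ¾ + (¼)*(-3) = ¾ - ¾ = 0)
G(H) = H² (G(H) = (H² + 0*H) + (H - H) = (H² + 0) + 0 = H² + 0 = H²)
Q(b) = b + b² + b*(-3 - 6*b) (Q(b) = (b² + (-3 - 6*b)*b) + b = (b² + b*(-3 - 6*b)) + b = b + b² + b*(-3 - 6*b))
-44202 + Q(G(14)) = -44202 + 14²*(-2 - 5*14²) = -44202 + 196*(-2 - 5*196) = -44202 + 196*(-2 - 980) = -44202 + 196*(-982) = -44202 - 192472 = -236674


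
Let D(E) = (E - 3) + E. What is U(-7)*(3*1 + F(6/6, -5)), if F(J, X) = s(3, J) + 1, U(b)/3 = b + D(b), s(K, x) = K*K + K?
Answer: -1152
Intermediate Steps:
D(E) = -3 + 2*E (D(E) = (-3 + E) + E = -3 + 2*E)
s(K, x) = K + K² (s(K, x) = K² + K = K + K²)
U(b) = -9 + 9*b (U(b) = 3*(b + (-3 + 2*b)) = 3*(-3 + 3*b) = -9 + 9*b)
F(J, X) = 13 (F(J, X) = 3*(1 + 3) + 1 = 3*4 + 1 = 12 + 1 = 13)
U(-7)*(3*1 + F(6/6, -5)) = (-9 + 9*(-7))*(3*1 + 13) = (-9 - 63)*(3 + 13) = -72*16 = -1152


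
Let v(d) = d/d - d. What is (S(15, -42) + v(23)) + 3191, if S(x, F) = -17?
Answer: 3152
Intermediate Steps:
v(d) = 1 - d
(S(15, -42) + v(23)) + 3191 = (-17 + (1 - 1*23)) + 3191 = (-17 + (1 - 23)) + 3191 = (-17 - 22) + 3191 = -39 + 3191 = 3152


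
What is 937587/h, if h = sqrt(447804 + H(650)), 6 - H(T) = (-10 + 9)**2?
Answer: 937587*sqrt(447809)/447809 ≈ 1401.1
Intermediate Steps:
H(T) = 5 (H(T) = 6 - (-10 + 9)**2 = 6 - 1*(-1)**2 = 6 - 1*1 = 6 - 1 = 5)
h = sqrt(447809) (h = sqrt(447804 + 5) = sqrt(447809) ≈ 669.19)
937587/h = 937587/(sqrt(447809)) = 937587*(sqrt(447809)/447809) = 937587*sqrt(447809)/447809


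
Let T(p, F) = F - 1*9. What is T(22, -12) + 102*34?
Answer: 3447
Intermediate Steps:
T(p, F) = -9 + F (T(p, F) = F - 9 = -9 + F)
T(22, -12) + 102*34 = (-9 - 12) + 102*34 = -21 + 3468 = 3447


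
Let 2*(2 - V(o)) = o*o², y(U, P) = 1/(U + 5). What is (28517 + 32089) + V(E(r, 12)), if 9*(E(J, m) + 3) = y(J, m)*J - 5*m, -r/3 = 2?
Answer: 121945/2 ≈ 60973.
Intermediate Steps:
r = -6 (r = -3*2 = -6)
y(U, P) = 1/(5 + U)
E(J, m) = -3 - 5*m/9 + J/(9*(5 + J)) (E(J, m) = -3 + (J/(5 + J) - 5*m)/9 = -3 + (-5*m + J/(5 + J))/9 = -3 + (-5*m/9 + J/(9*(5 + J))) = -3 - 5*m/9 + J/(9*(5 + J)))
V(o) = 2 - o³/2 (V(o) = 2 - o*o²/2 = 2 - o³/2)
(28517 + 32089) + V(E(r, 12)) = (28517 + 32089) + (2 - (-6 - (5 - 6)*(27 + 5*12))³/(729*(5 - 6)³)/2) = 60606 + (2 - (-(-6 - 1*(-1)*(27 + 60))³/729)/2) = 60606 + (2 - (-(-6 - 1*(-1)*87)³/729)/2) = 60606 + (2 - (-(-6 + 87)³/729)/2) = 60606 + (2 - ((⅑)*(-1)*81)³/2) = 60606 + (2 - ½*(-9)³) = 60606 + (2 - ½*(-729)) = 60606 + (2 + 729/2) = 60606 + 733/2 = 121945/2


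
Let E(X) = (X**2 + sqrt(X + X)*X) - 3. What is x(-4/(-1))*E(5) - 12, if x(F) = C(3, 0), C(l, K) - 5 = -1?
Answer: 76 + 20*sqrt(10) ≈ 139.25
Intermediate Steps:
C(l, K) = 4 (C(l, K) = 5 - 1 = 4)
x(F) = 4
E(X) = -3 + X**2 + sqrt(2)*X**(3/2) (E(X) = (X**2 + sqrt(2*X)*X) - 3 = (X**2 + (sqrt(2)*sqrt(X))*X) - 3 = (X**2 + sqrt(2)*X**(3/2)) - 3 = -3 + X**2 + sqrt(2)*X**(3/2))
x(-4/(-1))*E(5) - 12 = 4*(-3 + 5**2 + sqrt(2)*5**(3/2)) - 12 = 4*(-3 + 25 + sqrt(2)*(5*sqrt(5))) - 12 = 4*(-3 + 25 + 5*sqrt(10)) - 12 = 4*(22 + 5*sqrt(10)) - 12 = (88 + 20*sqrt(10)) - 12 = 76 + 20*sqrt(10)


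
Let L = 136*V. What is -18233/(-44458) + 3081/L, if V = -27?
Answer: -11670587/27208296 ≈ -0.42894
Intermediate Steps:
L = -3672 (L = 136*(-27) = -3672)
-18233/(-44458) + 3081/L = -18233/(-44458) + 3081/(-3672) = -18233*(-1/44458) + 3081*(-1/3672) = 18233/44458 - 1027/1224 = -11670587/27208296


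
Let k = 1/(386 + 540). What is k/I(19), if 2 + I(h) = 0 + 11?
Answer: 1/8334 ≈ 0.00011999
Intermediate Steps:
I(h) = 9 (I(h) = -2 + (0 + 11) = -2 + 11 = 9)
k = 1/926 ≈ 0.0010799
k/I(19) = (1/926)/9 = (1/926)*(⅑) = 1/8334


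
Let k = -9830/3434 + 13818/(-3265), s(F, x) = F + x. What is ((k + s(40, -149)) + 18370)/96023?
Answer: 102331484324/538305418115 ≈ 0.19010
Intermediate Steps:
k = -39772981/5606005 (k = -9830*1/3434 + 13818*(-1/3265) = -4915/1717 - 13818/3265 = -39772981/5606005 ≈ -7.0947)
((k + s(40, -149)) + 18370)/96023 = ((-39772981/5606005 + (40 - 149)) + 18370)/96023 = ((-39772981/5606005 - 109) + 18370)*(1/96023) = (-650827526/5606005 + 18370)*(1/96023) = (102331484324/5606005)*(1/96023) = 102331484324/538305418115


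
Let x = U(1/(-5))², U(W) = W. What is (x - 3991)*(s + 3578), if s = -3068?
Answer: -10176948/5 ≈ -2.0354e+6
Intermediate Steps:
x = 1/25 (x = (1/(-5))² = (-⅕)² = 1/25 ≈ 0.040000)
(x - 3991)*(s + 3578) = (1/25 - 3991)*(-3068 + 3578) = -99774/25*510 = -10176948/5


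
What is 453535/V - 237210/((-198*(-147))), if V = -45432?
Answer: -444028045/24487848 ≈ -18.133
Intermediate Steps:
453535/V - 237210/((-198*(-147))) = 453535/(-45432) - 237210/((-198*(-147))) = 453535*(-1/45432) - 237210/29106 = -453535/45432 - 237210*1/29106 = -453535/45432 - 39535/4851 = -444028045/24487848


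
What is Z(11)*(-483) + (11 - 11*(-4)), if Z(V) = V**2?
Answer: -58388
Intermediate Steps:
Z(11)*(-483) + (11 - 11*(-4)) = 11**2*(-483) + (11 - 11*(-4)) = 121*(-483) + (11 + 44) = -58443 + 55 = -58388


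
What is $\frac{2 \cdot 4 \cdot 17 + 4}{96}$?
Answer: $\frac{35}{24} \approx 1.4583$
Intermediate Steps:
$\frac{2 \cdot 4 \cdot 17 + 4}{96} = \frac{8 \cdot 17 + 4}{96} = \frac{136 + 4}{96} = \frac{1}{96} \cdot 140 = \frac{35}{24}$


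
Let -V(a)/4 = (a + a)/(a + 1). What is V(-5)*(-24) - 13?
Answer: 227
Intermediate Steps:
V(a) = -8*a/(1 + a) (V(a) = -4*(a + a)/(a + 1) = -4*2*a/(1 + a) = -8*a/(1 + a))
V(-5)*(-24) - 13 = -8*(-5)/(1 - 5)*(-24) - 13 = -8*(-5)/(-4)*(-24) - 13 = -8*(-5)*(-1/4)*(-24) - 13 = -10*(-24) - 13 = 240 - 13 = 227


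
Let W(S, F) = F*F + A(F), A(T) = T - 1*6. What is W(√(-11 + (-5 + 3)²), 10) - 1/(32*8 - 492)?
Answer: 24545/236 ≈ 104.00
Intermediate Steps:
A(T) = -6 + T (A(T) = T - 6 = -6 + T)
W(S, F) = -6 + F + F² (W(S, F) = F*F + (-6 + F) = F² + (-6 + F) = -6 + F + F²)
W(√(-11 + (-5 + 3)²), 10) - 1/(32*8 - 492) = (-6 + 10 + 10²) - 1/(32*8 - 492) = (-6 + 10 + 100) - 1/(256 - 492) = 104 - 1/(-236) = 104 - 1*(-1/236) = 104 + 1/236 = 24545/236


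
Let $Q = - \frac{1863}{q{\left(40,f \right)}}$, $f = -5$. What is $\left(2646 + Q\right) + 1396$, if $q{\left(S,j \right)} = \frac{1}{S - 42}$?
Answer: $7768$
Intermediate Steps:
$q{\left(S,j \right)} = \frac{1}{-42 + S}$
$Q = 3726$ ($Q = - \frac{1863}{\frac{1}{-42 + 40}} = - \frac{1863}{\frac{1}{-2}} = - \frac{1863}{- \frac{1}{2}} = \left(-1863\right) \left(-2\right) = 3726$)
$\left(2646 + Q\right) + 1396 = \left(2646 + 3726\right) + 1396 = 6372 + 1396 = 7768$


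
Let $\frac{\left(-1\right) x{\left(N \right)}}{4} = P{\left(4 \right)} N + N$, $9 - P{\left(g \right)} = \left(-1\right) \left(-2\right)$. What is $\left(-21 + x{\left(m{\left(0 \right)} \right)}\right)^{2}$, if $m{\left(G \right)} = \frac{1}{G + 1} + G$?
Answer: $2809$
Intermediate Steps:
$P{\left(g \right)} = 7$ ($P{\left(g \right)} = 9 - \left(-1\right) \left(-2\right) = 9 - 2 = 7$)
$m{\left(G \right)} = G + \frac{1}{1 + G}$ ($m{\left(G \right)} = \frac{1}{1 + G} + G = G + \frac{1}{1 + G}$)
$x{\left(N \right)} = - 32 N$ ($x{\left(N \right)} = - 4 \left(7 N + N\right) = - 4 \cdot 8 N = - 32 N$)
$\left(-21 + x{\left(m{\left(0 \right)} \right)}\right)^{2} = \left(-21 - 32 \frac{1 + 0 + 0^{2}}{1 + 0}\right)^{2} = \left(-21 - 32 \frac{1 + 0 + 0}{1}\right)^{2} = \left(-21 - 32 \cdot 1 \cdot 1\right)^{2} = \left(-21 - 32\right)^{2} = \left(-53\right)^{2} = 2809$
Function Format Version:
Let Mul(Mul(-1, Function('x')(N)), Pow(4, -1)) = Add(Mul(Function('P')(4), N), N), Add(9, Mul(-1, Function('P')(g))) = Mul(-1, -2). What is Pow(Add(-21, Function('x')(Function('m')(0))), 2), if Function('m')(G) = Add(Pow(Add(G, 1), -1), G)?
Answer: 2809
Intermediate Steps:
Function('P')(g) = 7 (Function('P')(g) = Add(9, Mul(-1, Mul(-1, -2))) = Add(9, Mul(-1, 2)) = Add(9, -2) = 7)
Function('m')(G) = Add(G, Pow(Add(1, G), -1)) (Function('m')(G) = Add(Pow(Add(1, G), -1), G) = Add(G, Pow(Add(1, G), -1)))
Function('x')(N) = Mul(-32, N) (Function('x')(N) = Mul(-4, Add(Mul(7, N), N)) = Mul(-4, Mul(8, N)) = Mul(-32, N))
Pow(Add(-21, Function('x')(Function('m')(0))), 2) = Pow(Add(-21, Mul(-32, Mul(Pow(Add(1, 0), -1), Add(1, 0, Pow(0, 2))))), 2) = Pow(Add(-21, Mul(-32, Mul(Pow(1, -1), Add(1, 0, 0)))), 2) = Pow(Add(-21, Mul(-32, Mul(1, 1))), 2) = Pow(Add(-21, Mul(-32, 1)), 2) = Pow(Add(-21, -32), 2) = Pow(-53, 2) = 2809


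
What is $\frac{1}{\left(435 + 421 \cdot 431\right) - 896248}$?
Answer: $- \frac{1}{714362} \approx -1.3999 \cdot 10^{-6}$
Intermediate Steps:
$\frac{1}{\left(435 + 421 \cdot 431\right) - 896248} = \frac{1}{\left(435 + 181451\right) - 896248} = \frac{1}{181886 - 896248} = \frac{1}{-714362} = - \frac{1}{714362}$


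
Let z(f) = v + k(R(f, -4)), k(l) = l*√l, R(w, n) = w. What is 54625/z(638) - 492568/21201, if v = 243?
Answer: -128169323432939/5504522122623 + 34850750*√638/259635023 ≈ -19.894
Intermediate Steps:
k(l) = l^(3/2)
z(f) = 243 + f^(3/2)
54625/z(638) - 492568/21201 = 54625/(243 + 638^(3/2)) - 492568/21201 = 54625/(243 + 638*√638) - 492568*1/21201 = 54625/(243 + 638*√638) - 492568/21201 = -492568/21201 + 54625/(243 + 638*√638)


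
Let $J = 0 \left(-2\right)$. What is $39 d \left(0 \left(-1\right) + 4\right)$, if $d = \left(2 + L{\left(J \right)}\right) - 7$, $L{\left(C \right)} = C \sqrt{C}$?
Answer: $-780$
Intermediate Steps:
$J = 0$
$L{\left(C \right)} = C^{\frac{3}{2}}$
$d = -5$ ($d = \left(2 + 0^{\frac{3}{2}}\right) - 7 = \left(2 + 0\right) - 7 = 2 - 7 = -5$)
$39 d \left(0 \left(-1\right) + 4\right) = 39 \left(-5\right) \left(0 \left(-1\right) + 4\right) = - 195 \left(0 + 4\right) = \left(-195\right) 4 = -780$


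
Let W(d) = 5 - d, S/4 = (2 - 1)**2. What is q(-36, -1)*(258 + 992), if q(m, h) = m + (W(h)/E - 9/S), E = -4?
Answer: -99375/2 ≈ -49688.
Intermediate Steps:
S = 4 (S = 4*(2 - 1)**2 = 4*1**2 = 4*1 = 4)
q(m, h) = -7/2 + m + h/4 (q(m, h) = m + ((5 - h)/(-4) - 9/4) = m + ((5 - h)*(-1/4) - 9*1/4) = m + ((-5/4 + h/4) - 9/4) = m + (-7/2 + h/4) = -7/2 + m + h/4)
q(-36, -1)*(258 + 992) = (-7/2 - 36 + (1/4)*(-1))*(258 + 992) = (-7/2 - 36 - 1/4)*1250 = -159/4*1250 = -99375/2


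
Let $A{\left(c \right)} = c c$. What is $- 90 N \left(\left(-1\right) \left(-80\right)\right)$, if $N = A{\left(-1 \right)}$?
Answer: $-7200$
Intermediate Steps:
$A{\left(c \right)} = c^{2}$
$N = 1$ ($N = \left(-1\right)^{2} = 1$)
$- 90 N \left(\left(-1\right) \left(-80\right)\right) = \left(-90\right) 1 \left(\left(-1\right) \left(-80\right)\right) = \left(-90\right) 80 = -7200$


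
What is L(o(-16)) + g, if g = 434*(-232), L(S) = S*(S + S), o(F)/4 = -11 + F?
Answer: -77360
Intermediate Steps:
o(F) = -44 + 4*F (o(F) = 4*(-11 + F) = -44 + 4*F)
L(S) = 2*S**2 (L(S) = S*(2*S) = 2*S**2)
g = -100688
L(o(-16)) + g = 2*(-44 + 4*(-16))**2 - 100688 = 2*(-44 - 64)**2 - 100688 = 2*(-108)**2 - 100688 = 2*11664 - 100688 = 23328 - 100688 = -77360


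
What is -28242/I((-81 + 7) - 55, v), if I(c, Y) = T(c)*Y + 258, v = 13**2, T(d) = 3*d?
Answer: 9414/21715 ≈ 0.43353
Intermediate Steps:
v = 169
I(c, Y) = 258 + 3*Y*c (I(c, Y) = (3*c)*Y + 258 = 3*Y*c + 258 = 258 + 3*Y*c)
-28242/I((-81 + 7) - 55, v) = -28242/(258 + 3*169*((-81 + 7) - 55)) = -28242/(258 + 3*169*(-74 - 55)) = -28242/(258 + 3*169*(-129)) = -28242/(258 - 65403) = -28242/(-65145) = -28242*(-1/65145) = 9414/21715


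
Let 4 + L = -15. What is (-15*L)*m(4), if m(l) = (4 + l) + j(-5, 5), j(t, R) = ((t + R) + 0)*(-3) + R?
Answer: 3705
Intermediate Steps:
L = -19 (L = -4 - 15 = -19)
j(t, R) = -3*t - 2*R (j(t, R) = ((R + t) + 0)*(-3) + R = (R + t)*(-3) + R = (-3*R - 3*t) + R = -3*t - 2*R)
m(l) = 9 + l (m(l) = (4 + l) + (-3*(-5) - 2*5) = (4 + l) + (15 - 10) = (4 + l) + 5 = 9 + l)
(-15*L)*m(4) = (-15*(-19))*(9 + 4) = 285*13 = 3705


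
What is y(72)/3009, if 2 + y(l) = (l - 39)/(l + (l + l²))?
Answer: -3541/5343984 ≈ -0.00066261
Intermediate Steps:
y(l) = -2 + (-39 + l)/(l² + 2*l) (y(l) = -2 + (l - 39)/(l + (l + l²)) = -2 + (-39 + l)/(l² + 2*l))
y(72)/3009 = ((-39 - 3*72 - 2*72²)/(72*(2 + 72)))/3009 = ((1/72)*(-39 - 216 - 2*5184)/74)*(1/3009) = ((1/72)*(1/74)*(-39 - 216 - 10368))*(1/3009) = ((1/72)*(1/74)*(-10623))*(1/3009) = -3541/1776*1/3009 = -3541/5343984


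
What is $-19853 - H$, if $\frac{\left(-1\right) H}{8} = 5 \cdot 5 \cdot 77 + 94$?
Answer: $-3701$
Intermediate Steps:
$H = -16152$ ($H = - 8 \left(5 \cdot 5 \cdot 77 + 94\right) = - 8 \left(25 \cdot 77 + 94\right) = - 8 \left(1925 + 94\right) = \left(-8\right) 2019 = -16152$)
$-19853 - H = -19853 - -16152 = -19853 + 16152 = -3701$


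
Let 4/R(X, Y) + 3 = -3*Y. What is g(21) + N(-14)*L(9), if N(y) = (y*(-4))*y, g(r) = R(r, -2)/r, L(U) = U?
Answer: -444524/63 ≈ -7055.9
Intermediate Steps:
R(X, Y) = 4/(-3 - 3*Y)
g(r) = 4/(3*r) (g(r) = (-4/(3 + 3*(-2)))/r = (-4/(3 - 6))/r = (-4/(-3))/r = (-4*(-⅓))/r = 4/(3*r))
N(y) = -4*y² (N(y) = (-4*y)*y = -4*y²)
g(21) + N(-14)*L(9) = (4/3)/21 - 4*(-14)²*9 = (4/3)*(1/21) - 4*196*9 = 4/63 - 784*9 = 4/63 - 7056 = -444524/63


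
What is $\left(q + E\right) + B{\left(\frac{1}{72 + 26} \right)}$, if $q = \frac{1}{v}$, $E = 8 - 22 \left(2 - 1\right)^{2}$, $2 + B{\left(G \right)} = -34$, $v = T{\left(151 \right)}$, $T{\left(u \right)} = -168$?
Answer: $- \frac{8401}{168} \approx -50.006$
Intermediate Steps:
$v = -168$
$B{\left(G \right)} = -36$ ($B{\left(G \right)} = -2 - 34 = -36$)
$E = -14$ ($E = 8 - 22 \cdot 1^{2} = 8 - 22 = -14$)
$q = - \frac{1}{168}$ ($q = \frac{1}{-168} = - \frac{1}{168} \approx -0.0059524$)
$\left(q + E\right) + B{\left(\frac{1}{72 + 26} \right)} = \left(- \frac{1}{168} - 14\right) - 36 = - \frac{2353}{168} - 36 = - \frac{8401}{168}$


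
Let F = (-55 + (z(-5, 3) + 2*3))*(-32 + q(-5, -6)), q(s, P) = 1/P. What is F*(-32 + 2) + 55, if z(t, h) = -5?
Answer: -52055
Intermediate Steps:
F = 1737 (F = (-55 + (-5 + 2*3))*(-32 + 1/(-6)) = (-55 + (-5 + 6))*(-32 - 1/6) = (-55 + 1)*(-193/6) = -54*(-193/6) = 1737)
F*(-32 + 2) + 55 = 1737*(-32 + 2) + 55 = 1737*(-30) + 55 = -52110 + 55 = -52055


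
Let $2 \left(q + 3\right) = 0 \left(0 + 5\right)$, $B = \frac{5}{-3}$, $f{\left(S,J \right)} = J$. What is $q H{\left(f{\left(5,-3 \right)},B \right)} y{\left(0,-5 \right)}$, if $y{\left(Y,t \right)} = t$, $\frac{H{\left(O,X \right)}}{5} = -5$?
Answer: $-375$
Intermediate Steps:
$B = - \frac{5}{3}$ ($B = 5 \left(- \frac{1}{3}\right) = - \frac{5}{3} \approx -1.6667$)
$H{\left(O,X \right)} = -25$ ($H{\left(O,X \right)} = 5 \left(-5\right) = -25$)
$q = -3$ ($q = -3 + \frac{0 \left(0 + 5\right)}{2} = -3 + \frac{0 \cdot 5}{2} = -3 + \frac{1}{2} \cdot 0 = -3 + 0 = -3$)
$q H{\left(f{\left(5,-3 \right)},B \right)} y{\left(0,-5 \right)} = \left(-3\right) \left(-25\right) \left(-5\right) = 75 \left(-5\right) = -375$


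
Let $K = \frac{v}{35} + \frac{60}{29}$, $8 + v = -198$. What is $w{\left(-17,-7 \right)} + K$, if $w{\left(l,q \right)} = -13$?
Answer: $- \frac{17069}{1015} \approx -16.817$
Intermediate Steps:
$v = -206$ ($v = -8 - 198 = -206$)
$K = - \frac{3874}{1015}$ ($K = - \frac{206}{35} + \frac{60}{29} = - \frac{3874}{1015} \approx -3.8167$)
$w{\left(-17,-7 \right)} + K = -13 - \frac{3874}{1015} = - \frac{17069}{1015}$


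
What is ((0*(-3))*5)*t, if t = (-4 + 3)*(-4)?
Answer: 0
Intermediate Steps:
t = 4 (t = -1*(-4) = 4)
((0*(-3))*5)*t = ((0*(-3))*5)*4 = (0*5)*4 = 0*4 = 0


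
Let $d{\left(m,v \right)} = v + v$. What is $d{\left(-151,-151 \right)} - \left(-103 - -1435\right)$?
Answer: $-1634$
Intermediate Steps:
$d{\left(m,v \right)} = 2 v$
$d{\left(-151,-151 \right)} - \left(-103 - -1435\right) = 2 \left(-151\right) - \left(-103 - -1435\right) = -302 - \left(-103 + 1435\right) = -302 - 1332 = -1634$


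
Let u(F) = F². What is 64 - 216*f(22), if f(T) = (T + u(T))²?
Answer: -55303712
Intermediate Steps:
f(T) = (T + T²)²
64 - 216*f(22) = 64 - 216*22²*(1 + 22)² = 64 - 104544*23² = 64 - 104544*529 = 64 - 216*256036 = 64 - 55303776 = -55303712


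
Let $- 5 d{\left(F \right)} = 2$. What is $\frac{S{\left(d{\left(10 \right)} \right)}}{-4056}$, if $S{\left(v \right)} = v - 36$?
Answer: $\frac{7}{780} \approx 0.0089744$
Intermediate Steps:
$d{\left(F \right)} = - \frac{2}{5}$ ($d{\left(F \right)} = \left(- \frac{1}{5}\right) 2 = - \frac{2}{5}$)
$S{\left(v \right)} = -36 + v$ ($S{\left(v \right)} = v - 36 = -36 + v$)
$\frac{S{\left(d{\left(10 \right)} \right)}}{-4056} = \frac{-36 - \frac{2}{5}}{-4056} = \left(- \frac{182}{5}\right) \left(- \frac{1}{4056}\right) = \frac{7}{780}$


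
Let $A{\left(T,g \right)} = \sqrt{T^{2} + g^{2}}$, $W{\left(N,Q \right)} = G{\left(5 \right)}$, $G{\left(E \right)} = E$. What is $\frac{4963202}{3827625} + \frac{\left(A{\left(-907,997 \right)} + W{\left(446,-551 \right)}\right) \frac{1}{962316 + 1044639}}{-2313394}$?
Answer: $\frac{1536235977624815761}{1184746305683522250} - \frac{\sqrt{1816658}}{4642877655270} \approx 1.2967$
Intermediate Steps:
$W{\left(N,Q \right)} = 5$
$\frac{4963202}{3827625} + \frac{\left(A{\left(-907,997 \right)} + W{\left(446,-551 \right)}\right) \frac{1}{962316 + 1044639}}{-2313394} = \frac{4963202}{3827625} + \frac{\left(\sqrt{\left(-907\right)^{2} + 997^{2}} + 5\right) \frac{1}{962316 + 1044639}}{-2313394} = 4963202 \cdot \frac{1}{3827625} + \frac{\sqrt{822649 + 994009} + 5}{2006955} \left(- \frac{1}{2313394}\right) = \frac{4963202}{3827625} + \left(\sqrt{1816658} + 5\right) \frac{1}{2006955} \left(- \frac{1}{2313394}\right) = \frac{4963202}{3827625} + \left(5 + \sqrt{1816658}\right) \frac{1}{2006955} \left(- \frac{1}{2313394}\right) = \frac{4963202}{3827625} + \left(\frac{1}{401391} + \frac{\sqrt{1816658}}{2006955}\right) \left(- \frac{1}{2313394}\right) = \frac{4963202}{3827625} - \left(\frac{1}{928575531054} + \frac{\sqrt{1816658}}{4642877655270}\right) = \frac{1536235977624815761}{1184746305683522250} - \frac{\sqrt{1816658}}{4642877655270}$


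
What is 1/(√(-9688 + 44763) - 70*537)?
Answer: -7518/282594605 - √1403/282594605 ≈ -2.6736e-5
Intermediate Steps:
1/(√(-9688 + 44763) - 70*537) = 1/(√35075 - 37590) = 1/(5*√1403 - 37590) = 1/(-37590 + 5*√1403)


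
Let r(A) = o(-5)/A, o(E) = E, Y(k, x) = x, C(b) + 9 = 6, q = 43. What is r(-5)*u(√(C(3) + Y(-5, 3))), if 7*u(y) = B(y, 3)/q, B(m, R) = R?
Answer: 3/301 ≈ 0.0099668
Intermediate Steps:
C(b) = -3 (C(b) = -9 + 6 = -3)
u(y) = 3/301 (u(y) = (3/43)/7 = (3*(1/43))/7 = (⅐)*(3/43) = 3/301)
r(A) = -5/A
r(-5)*u(√(C(3) + Y(-5, 3))) = -5/(-5)*(3/301) = -5*(-⅕)*(3/301) = 1*(3/301) = 3/301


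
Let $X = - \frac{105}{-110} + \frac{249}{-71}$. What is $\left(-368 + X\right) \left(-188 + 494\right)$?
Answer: $- \frac{88556859}{781} \approx -1.1339 \cdot 10^{5}$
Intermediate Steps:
$X = - \frac{3987}{1562}$ ($X = \left(-105\right) \left(- \frac{1}{110}\right) + 249 \left(- \frac{1}{71}\right) = \frac{21}{22} - \frac{249}{71} = - \frac{3987}{1562} \approx -2.5525$)
$\left(-368 + X\right) \left(-188 + 494\right) = \left(-368 - \frac{3987}{1562}\right) \left(-188 + 494\right) = \left(- \frac{578803}{1562}\right) 306 = - \frac{88556859}{781}$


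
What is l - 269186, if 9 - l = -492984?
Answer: 223807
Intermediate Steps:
l = 492993 (l = 9 - 1*(-492984) = 9 + 492984 = 492993)
l - 269186 = 492993 - 269186 = 223807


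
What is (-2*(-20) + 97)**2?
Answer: 18769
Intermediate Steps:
(-2*(-20) + 97)**2 = (40 + 97)**2 = 137**2 = 18769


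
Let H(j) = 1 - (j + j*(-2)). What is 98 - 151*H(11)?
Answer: -1714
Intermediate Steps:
H(j) = 1 + j (H(j) = 1 - (j - 2*j) = 1 - (-1)*j = 1 + j)
98 - 151*H(11) = 98 - 151*(1 + 11) = 98 - 151*12 = 98 - 1812 = -1714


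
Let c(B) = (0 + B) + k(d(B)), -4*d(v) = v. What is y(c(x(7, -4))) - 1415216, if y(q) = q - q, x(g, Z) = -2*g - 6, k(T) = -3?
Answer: -1415216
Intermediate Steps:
d(v) = -v/4
x(g, Z) = -6 - 2*g
c(B) = -3 + B (c(B) = (0 + B) - 3 = B - 3 = -3 + B)
y(q) = 0
y(c(x(7, -4))) - 1415216 = 0 - 1415216 = -1415216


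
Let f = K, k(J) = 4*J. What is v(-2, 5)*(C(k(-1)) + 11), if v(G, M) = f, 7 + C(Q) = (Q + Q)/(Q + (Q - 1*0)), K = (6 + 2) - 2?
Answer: 30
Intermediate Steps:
K = 6 (K = 8 - 2 = 6)
f = 6
C(Q) = -6 (C(Q) = -7 + (Q + Q)/(Q + (Q - 1*0)) = -7 + (2*Q)/(Q + (Q + 0)) = -7 + (2*Q)/(Q + Q) = -7 + (2*Q)/((2*Q)) = -7 + (2*Q)*(1/(2*Q)) = -7 + 1 = -6)
v(G, M) = 6
v(-2, 5)*(C(k(-1)) + 11) = 6*(-6 + 11) = 6*5 = 30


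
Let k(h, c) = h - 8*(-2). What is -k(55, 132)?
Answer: -71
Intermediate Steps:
k(h, c) = 16 + h (k(h, c) = h + 16 = 16 + h)
-k(55, 132) = -(16 + 55) = -1*71 = -71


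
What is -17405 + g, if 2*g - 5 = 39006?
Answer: 4201/2 ≈ 2100.5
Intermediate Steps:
g = 39011/2 (g = 5/2 + (½)*39006 = 5/2 + 19503 = 39011/2 ≈ 19506.)
-17405 + g = -17405 + 39011/2 = 4201/2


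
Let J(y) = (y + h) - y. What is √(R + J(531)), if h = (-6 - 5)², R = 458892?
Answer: √459013 ≈ 677.50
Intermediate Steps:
h = 121 (h = (-11)² = 121)
J(y) = 121 (J(y) = (y + 121) - y = (121 + y) - y = 121)
√(R + J(531)) = √(458892 + 121) = √459013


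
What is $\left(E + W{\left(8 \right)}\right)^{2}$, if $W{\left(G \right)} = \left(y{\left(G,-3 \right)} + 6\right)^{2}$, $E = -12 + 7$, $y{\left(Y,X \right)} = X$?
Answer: $16$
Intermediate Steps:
$E = -5$
$W{\left(G \right)} = 9$ ($W{\left(G \right)} = \left(-3 + 6\right)^{2} = 3^{2} = 9$)
$\left(E + W{\left(8 \right)}\right)^{2} = \left(-5 + 9\right)^{2} = 4^{2} = 16$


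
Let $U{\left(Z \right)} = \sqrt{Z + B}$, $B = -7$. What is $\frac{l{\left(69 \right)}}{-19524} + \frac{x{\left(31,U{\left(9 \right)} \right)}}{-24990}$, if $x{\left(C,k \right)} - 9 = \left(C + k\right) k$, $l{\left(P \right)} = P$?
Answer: $- \frac{323179}{81317460} - \frac{31 \sqrt{2}}{24990} \approx -0.0057286$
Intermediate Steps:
$U{\left(Z \right)} = \sqrt{-7 + Z}$ ($U{\left(Z \right)} = \sqrt{Z - 7} = \sqrt{-7 + Z}$)
$x{\left(C,k \right)} = 9 + k \left(C + k\right)$ ($x{\left(C,k \right)} = 9 + \left(C + k\right) k = 9 + k \left(C + k\right)$)
$\frac{l{\left(69 \right)}}{-19524} + \frac{x{\left(31,U{\left(9 \right)} \right)}}{-24990} = \frac{69}{-19524} + \frac{9 + \left(\sqrt{-7 + 9}\right)^{2} + 31 \sqrt{-7 + 9}}{-24990} = 69 \left(- \frac{1}{19524}\right) + \left(9 + \left(\sqrt{2}\right)^{2} + 31 \sqrt{2}\right) \left(- \frac{1}{24990}\right) = - \frac{23}{6508} + \left(9 + 2 + 31 \sqrt{2}\right) \left(- \frac{1}{24990}\right) = - \frac{23}{6508} + \left(11 + 31 \sqrt{2}\right) \left(- \frac{1}{24990}\right) = - \frac{23}{6508} - \left(\frac{11}{24990} + \frac{31 \sqrt{2}}{24990}\right) = - \frac{323179}{81317460} - \frac{31 \sqrt{2}}{24990}$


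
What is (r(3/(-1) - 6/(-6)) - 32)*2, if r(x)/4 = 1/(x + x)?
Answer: -66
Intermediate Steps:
r(x) = 2/x (r(x) = 4/(x + x) = 4/((2*x)) = 4*(1/(2*x)) = 2/x)
(r(3/(-1) - 6/(-6)) - 32)*2 = (2/(3/(-1) - 6/(-6)) - 32)*2 = (2/(3*(-1) - 6*(-1/6)) - 32)*2 = (2/(-3 + 1) - 32)*2 = (2/(-2) - 32)*2 = (2*(-1/2) - 32)*2 = (-1 - 32)*2 = -33*2 = -66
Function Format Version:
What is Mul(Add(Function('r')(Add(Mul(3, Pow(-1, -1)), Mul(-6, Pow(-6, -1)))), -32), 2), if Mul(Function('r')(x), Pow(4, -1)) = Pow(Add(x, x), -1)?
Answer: -66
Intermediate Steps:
Function('r')(x) = Mul(2, Pow(x, -1)) (Function('r')(x) = Mul(4, Pow(Add(x, x), -1)) = Mul(4, Pow(Mul(2, x), -1)) = Mul(4, Mul(Rational(1, 2), Pow(x, -1))) = Mul(2, Pow(x, -1)))
Mul(Add(Function('r')(Add(Mul(3, Pow(-1, -1)), Mul(-6, Pow(-6, -1)))), -32), 2) = Mul(Add(Mul(2, Pow(Add(Mul(3, Pow(-1, -1)), Mul(-6, Pow(-6, -1))), -1)), -32), 2) = Mul(Add(Mul(2, Pow(Add(Mul(3, -1), Mul(-6, Rational(-1, 6))), -1)), -32), 2) = Mul(Add(Mul(2, Pow(Add(-3, 1), -1)), -32), 2) = Mul(Add(Mul(2, Pow(-2, -1)), -32), 2) = Mul(Add(Mul(2, Rational(-1, 2)), -32), 2) = Mul(Add(-1, -32), 2) = Mul(-33, 2) = -66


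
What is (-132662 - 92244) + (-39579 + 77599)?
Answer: -186886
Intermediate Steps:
(-132662 - 92244) + (-39579 + 77599) = -224906 + 38020 = -186886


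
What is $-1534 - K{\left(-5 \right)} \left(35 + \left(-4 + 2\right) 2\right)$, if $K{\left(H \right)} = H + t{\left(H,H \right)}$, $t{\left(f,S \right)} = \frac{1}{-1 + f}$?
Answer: $- \frac{8243}{6} \approx -1373.8$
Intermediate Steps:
$K{\left(H \right)} = H + \frac{1}{-1 + H}$
$-1534 - K{\left(-5 \right)} \left(35 + \left(-4 + 2\right) 2\right) = -1534 - \frac{1 - 5 \left(-1 - 5\right)}{-1 - 5} \left(35 + \left(-4 + 2\right) 2\right) = -1534 - \frac{1 - -30}{-6} \left(35 - 4\right) = -1534 - - \frac{1 + 30}{6} \left(35 - 4\right) = -1534 - \left(- \frac{1}{6}\right) 31 \cdot 31 = -1534 - \left(- \frac{31}{6}\right) 31 = -1534 - - \frac{961}{6} = -1534 + \frac{961}{6} = - \frac{8243}{6}$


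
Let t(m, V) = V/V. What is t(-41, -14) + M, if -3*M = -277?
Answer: 280/3 ≈ 93.333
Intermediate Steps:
t(m, V) = 1
M = 277/3 (M = -⅓*(-277) = 277/3 ≈ 92.333)
t(-41, -14) + M = 1 + 277/3 = 280/3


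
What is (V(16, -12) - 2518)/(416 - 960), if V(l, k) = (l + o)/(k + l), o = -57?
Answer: 10113/2176 ≈ 4.6475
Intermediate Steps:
V(l, k) = (-57 + l)/(k + l) (V(l, k) = (l - 57)/(k + l) = (-57 + l)/(k + l))
(V(16, -12) - 2518)/(416 - 960) = ((-57 + 16)/(-12 + 16) - 2518)/(416 - 960) = (-41/4 - 2518)/(-544) = ((1/4)*(-41) - 2518)*(-1/544) = (-41/4 - 2518)*(-1/544) = -10113/4*(-1/544) = 10113/2176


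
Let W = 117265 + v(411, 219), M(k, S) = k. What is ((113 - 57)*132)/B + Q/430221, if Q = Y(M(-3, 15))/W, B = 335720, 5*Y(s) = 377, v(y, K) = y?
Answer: 9346465813/424485293628 ≈ 0.022018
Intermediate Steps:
Y(s) = 377/5 (Y(s) = (⅕)*377 = 377/5)
W = 117676 (W = 117265 + 411 = 117676)
Q = 29/45260 (Q = (377/5)/117676 = (377/5)*(1/117676) = 29/45260 ≈ 0.00064074)
((113 - 57)*132)/B + Q/430221 = ((113 - 57)*132)/335720 + (29/45260)/430221 = (56*132)*(1/335720) + (29/45260)*(1/430221) = 7392*(1/335720) + 29/19471802460 = 12/545 + 29/19471802460 = 9346465813/424485293628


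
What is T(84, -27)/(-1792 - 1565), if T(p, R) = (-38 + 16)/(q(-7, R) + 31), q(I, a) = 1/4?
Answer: 88/419625 ≈ 0.00020971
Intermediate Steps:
q(I, a) = ¼
T(p, R) = -88/125 (T(p, R) = (-38 + 16)/(¼ + 31) = -22/125/4 = -22*4/125 = -88/125)
T(84, -27)/(-1792 - 1565) = -88/(125*(-1792 - 1565)) = -88/125/(-3357) = -88/125*(-1/3357) = 88/419625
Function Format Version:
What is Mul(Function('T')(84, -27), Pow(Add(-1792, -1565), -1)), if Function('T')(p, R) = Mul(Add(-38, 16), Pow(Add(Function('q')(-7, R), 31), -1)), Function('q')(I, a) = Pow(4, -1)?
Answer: Rational(88, 419625) ≈ 0.00020971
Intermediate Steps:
Function('q')(I, a) = Rational(1, 4)
Function('T')(p, R) = Rational(-88, 125) (Function('T')(p, R) = Mul(Add(-38, 16), Pow(Add(Rational(1, 4), 31), -1)) = Mul(-22, Pow(Rational(125, 4), -1)) = Mul(-22, Rational(4, 125)) = Rational(-88, 125))
Mul(Function('T')(84, -27), Pow(Add(-1792, -1565), -1)) = Mul(Rational(-88, 125), Pow(Add(-1792, -1565), -1)) = Mul(Rational(-88, 125), Pow(-3357, -1)) = Mul(Rational(-88, 125), Rational(-1, 3357)) = Rational(88, 419625)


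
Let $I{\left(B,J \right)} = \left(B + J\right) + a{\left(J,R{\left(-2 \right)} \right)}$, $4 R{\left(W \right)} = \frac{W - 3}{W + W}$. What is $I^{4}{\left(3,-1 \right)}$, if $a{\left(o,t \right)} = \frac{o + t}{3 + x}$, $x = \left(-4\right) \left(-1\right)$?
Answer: $\frac{2058346161}{157351936} \approx 13.081$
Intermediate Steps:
$x = 4$
$R{\left(W \right)} = \frac{-3 + W}{8 W}$ ($R{\left(W \right)} = \frac{\left(W - 3\right) \frac{1}{W + W}}{4} = \frac{\left(-3 + W\right) \frac{1}{2 W}}{4} = \frac{\frac{1}{2} \frac{1}{W} \left(-3 + W\right)}{4} = \frac{-3 + W}{8 W}$)
$a{\left(o,t \right)} = \frac{o}{7} + \frac{t}{7}$ ($a{\left(o,t \right)} = \frac{o + t}{3 + 4} = \frac{o + t}{7} = \left(o + t\right) \frac{1}{7} = \frac{o}{7} + \frac{t}{7}$)
$I{\left(B,J \right)} = \frac{5}{112} + B + \frac{8 J}{7}$ ($I{\left(B,J \right)} = \left(B + J\right) + \left(\frac{J}{7} + \frac{\frac{1}{8} \frac{1}{-2} \left(-3 - 2\right)}{7}\right) = \left(B + J\right) + \left(\frac{J}{7} + \frac{\frac{1}{8} \left(- \frac{1}{2}\right) \left(-5\right)}{7}\right) = \left(B + J\right) + \left(\frac{J}{7} + \frac{1}{7} \cdot \frac{5}{16}\right) = \left(B + J\right) + \left(\frac{J}{7} + \frac{5}{112}\right) = \left(B + J\right) + \left(\frac{5}{112} + \frac{J}{7}\right) = \frac{5}{112} + B + \frac{8 J}{7}$)
$I^{4}{\left(3,-1 \right)} = \left(\frac{5}{112} + 3 + \frac{8}{7} \left(-1\right)\right)^{4} = \left(\frac{5}{112} + 3 - \frac{8}{7}\right)^{4} = \left(\frac{213}{112}\right)^{4} = \frac{2058346161}{157351936}$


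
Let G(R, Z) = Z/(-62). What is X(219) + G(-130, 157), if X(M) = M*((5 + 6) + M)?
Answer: 3122783/62 ≈ 50367.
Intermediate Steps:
X(M) = M*(11 + M)
G(R, Z) = -Z/62 (G(R, Z) = Z*(-1/62) = -Z/62)
X(219) + G(-130, 157) = 219*(11 + 219) - 1/62*157 = 219*230 - 157/62 = 50370 - 157/62 = 3122783/62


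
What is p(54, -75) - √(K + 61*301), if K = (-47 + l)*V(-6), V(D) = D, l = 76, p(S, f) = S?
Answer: 54 - √18187 ≈ -80.859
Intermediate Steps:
K = -174 (K = (-47 + 76)*(-6) = 29*(-6) = -174)
p(54, -75) - √(K + 61*301) = 54 - √(-174 + 61*301) = 54 - √(-174 + 18361) = 54 - √18187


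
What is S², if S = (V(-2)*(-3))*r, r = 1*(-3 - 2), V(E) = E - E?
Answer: 0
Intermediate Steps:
V(E) = 0
r = -5 (r = 1*(-5) = -5)
S = 0 (S = (0*(-3))*(-5) = 0*(-5) = 0)
S² = 0² = 0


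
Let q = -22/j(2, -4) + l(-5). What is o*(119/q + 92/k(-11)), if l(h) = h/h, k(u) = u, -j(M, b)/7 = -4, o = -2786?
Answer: -50287300/33 ≈ -1.5239e+6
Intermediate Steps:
j(M, b) = 28 (j(M, b) = -7*(-4) = 28)
l(h) = 1
q = 3/14 (q = -22/28 + 1 = -22*1/28 + 1 = -11/14 + 1 = 3/14 ≈ 0.21429)
o*(119/q + 92/k(-11)) = -2786*(119/(3/14) + 92/(-11)) = -2786*(119*(14/3) + 92*(-1/11)) = -2786*(1666/3 - 92/11) = -2786*18050/33 = -50287300/33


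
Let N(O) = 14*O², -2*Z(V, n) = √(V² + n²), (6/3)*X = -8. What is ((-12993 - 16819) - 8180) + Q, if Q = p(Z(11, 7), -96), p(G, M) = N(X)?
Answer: -37768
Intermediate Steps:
X = -4 (X = (½)*(-8) = -4)
Z(V, n) = -√(V² + n²)/2
p(G, M) = 224 (p(G, M) = 14*(-4)² = 14*16 = 224)
Q = 224
((-12993 - 16819) - 8180) + Q = ((-12993 - 16819) - 8180) + 224 = (-29812 - 8180) + 224 = -37992 + 224 = -37768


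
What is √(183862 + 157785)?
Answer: √341647 ≈ 584.51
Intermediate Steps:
√(183862 + 157785) = √341647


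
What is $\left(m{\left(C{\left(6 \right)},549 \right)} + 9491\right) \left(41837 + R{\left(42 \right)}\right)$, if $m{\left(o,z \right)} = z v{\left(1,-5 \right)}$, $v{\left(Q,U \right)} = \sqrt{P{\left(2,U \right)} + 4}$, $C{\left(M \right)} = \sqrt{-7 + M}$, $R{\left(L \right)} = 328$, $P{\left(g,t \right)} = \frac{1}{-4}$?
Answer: $400188015 + \frac{23148585 \sqrt{15}}{2} \approx 4.4502 \cdot 10^{8}$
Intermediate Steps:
$P{\left(g,t \right)} = - \frac{1}{4}$
$v{\left(Q,U \right)} = \frac{\sqrt{15}}{2}$ ($v{\left(Q,U \right)} = \sqrt{- \frac{1}{4} + 4} = \sqrt{\frac{15}{4}} = \frac{\sqrt{15}}{2}$)
$m{\left(o,z \right)} = \frac{z \sqrt{15}}{2}$ ($m{\left(o,z \right)} = z \frac{\sqrt{15}}{2} = \frac{z \sqrt{15}}{2}$)
$\left(m{\left(C{\left(6 \right)},549 \right)} + 9491\right) \left(41837 + R{\left(42 \right)}\right) = \left(\frac{1}{2} \cdot 549 \sqrt{15} + 9491\right) \left(41837 + 328\right) = \left(\frac{549 \sqrt{15}}{2} + 9491\right) 42165 = \left(9491 + \frac{549 \sqrt{15}}{2}\right) 42165 = 400188015 + \frac{23148585 \sqrt{15}}{2}$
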